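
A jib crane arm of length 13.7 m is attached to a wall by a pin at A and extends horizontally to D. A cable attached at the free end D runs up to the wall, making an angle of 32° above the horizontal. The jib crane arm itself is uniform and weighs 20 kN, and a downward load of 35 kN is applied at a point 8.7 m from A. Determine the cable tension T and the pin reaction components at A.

ΣM about A: T·sin32°·13.7 − 20·6.85 − 35·8.7 = 0 → T = 441.5/(13.7·0.529919) = 60.8136 ≈ 60.81 kN.
ΣF_x = 0: A_x − T·cos32° = 0 → A_x = 60.8136 × 0.848048 = 51.57 kN.
ΣF_y = 0: A_y + T·sin32° − 20 − 35 = 0 → A_y = 55 − 60.8136 × 0.529919 = 22.77 kN.

T = 60.81 kN, A_x = 51.57 kN, A_y = 22.77 kN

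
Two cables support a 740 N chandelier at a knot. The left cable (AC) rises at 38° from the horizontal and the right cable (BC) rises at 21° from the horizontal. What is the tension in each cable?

T_AC = 806.0 N, T_BC = 680.3 N

ΣF_x = 0: −T_AC·cos38° + T_BC·cos21° = 0 → T_BC = 0.844074·T_AC.
ΣF_y = 0: T_AC·sin38° + T_BC·sin21° = 740.
Substitute: T_AC·(0.615661 + 0.844074·0.358368) = 740 → T_AC = 805.968 ≈ 806.0 N.
Then T_BC = 0.844074 × 805.968 = 680.3 N.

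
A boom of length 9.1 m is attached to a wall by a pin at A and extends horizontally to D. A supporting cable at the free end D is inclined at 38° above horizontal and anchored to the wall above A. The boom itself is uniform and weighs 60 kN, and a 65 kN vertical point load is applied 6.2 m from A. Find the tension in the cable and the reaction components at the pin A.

T = 120.7 kN, A_x = 95.08 kN, A_y = 50.71 kN

ΣM about A: T·sin38°·9.1 − 60·4.55 − 65·6.2 = 0 → T = 676/(9.1·0.615661) = 120.66 ≈ 120.7 kN.
ΣF_x = 0: A_x − T·cos38° = 0 → A_x = 120.66 × 0.788011 = 95.08 kN.
ΣF_y = 0: A_y + T·sin38° − 60 − 65 = 0 → A_y = 125 − 120.66 × 0.615661 = 50.71 kN.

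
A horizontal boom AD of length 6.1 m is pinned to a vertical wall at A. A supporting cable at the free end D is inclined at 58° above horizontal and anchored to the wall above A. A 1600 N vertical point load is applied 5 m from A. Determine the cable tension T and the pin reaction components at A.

T = 1546 N, A_x = 819.5 N, A_y = 288.5 N

ΣM about A: T·sin58°·6.1 − 1600·5 = 0 → T = 8000/(6.1·0.848048) = 1546.46 ≈ 1546 N.
ΣF_x = 0: A_x − T·cos58° = 0 → A_x = 1546.46 × 0.529919 = 819.5 N.
ΣF_y = 0: A_y + T·sin58° − 1600 = 0 → A_y = 1600 − 1546.46 × 0.848048 = 288.5 N.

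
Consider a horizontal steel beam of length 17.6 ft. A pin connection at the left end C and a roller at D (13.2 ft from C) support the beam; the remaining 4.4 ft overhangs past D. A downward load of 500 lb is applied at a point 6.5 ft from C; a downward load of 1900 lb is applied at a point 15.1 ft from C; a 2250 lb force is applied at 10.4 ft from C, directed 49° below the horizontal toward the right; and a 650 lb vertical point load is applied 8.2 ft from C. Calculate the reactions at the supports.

Moments about C: D_y·13.2 − 500·6.5 − 1900·15.1 − 2250·sin49°·10.4 − 650·8.2 = 0 → D_y = 54930.2/13.2 = 4161.38 ≈ 4161 lb.
ΣF_y = 0: C_y + 4161.38 − 500 − 1900 − 2250·sin49° − 650 = 0 → C_y = 586.7 lb.
ΣF_x = 0: C_x + 2250·cos49° = 0 → C_x = -1476 lb.

C_x = -1476 lb, C_y = 586.7 lb, D_y = 4161 lb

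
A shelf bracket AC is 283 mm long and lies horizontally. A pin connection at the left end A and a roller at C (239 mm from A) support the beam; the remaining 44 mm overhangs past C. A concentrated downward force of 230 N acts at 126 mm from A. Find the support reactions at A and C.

A_x = 0, A_y = 108.7 N, C_y = 121.3 N

Taking moments about A: C_y·239 − 230·126 = 0 → C_y = 28980/239 = 121.255 ≈ 121.3 N.
ΣF_y = 0: A_y + 121.255 − 230 = 0 → A_y = 108.7 N.
ΣF_x = 0: no horizontal applied forces, so A_x = 0.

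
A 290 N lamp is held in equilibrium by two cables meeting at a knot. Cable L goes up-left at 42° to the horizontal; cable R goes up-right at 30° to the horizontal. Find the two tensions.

ΣF_x = 0: −T_L·cos42° + T_R·cos30° = 0 → T_R = 0.85811·T_L.
ΣF_y = 0: T_L·sin42° + T_R·sin30° = 290.
Substitute: T_L·(0.669131 + 0.85811·0.5) = 290 → T_L = 264.072 ≈ 264.1 N.
Then T_R = 0.85811 × 264.072 = 226.6 N.

T_L = 264.1 N, T_R = 226.6 N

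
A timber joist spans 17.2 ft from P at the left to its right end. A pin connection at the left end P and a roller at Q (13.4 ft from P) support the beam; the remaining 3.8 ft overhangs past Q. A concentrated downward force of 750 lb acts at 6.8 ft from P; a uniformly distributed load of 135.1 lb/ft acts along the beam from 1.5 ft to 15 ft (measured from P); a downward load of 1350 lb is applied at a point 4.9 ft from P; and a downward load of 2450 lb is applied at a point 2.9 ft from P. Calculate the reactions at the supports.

P_x = 0, P_y = 3846 lb, Q_y = 2527 lb

Resultant of the distributed load: 135.1 × 13.5 = 1823.85 lb at 8.25 ft from P.
ΣM about P: Q_y·13.4 − 750·6.8 − (135.1·13.5)·8.25 − 1350·4.9 − 2450·2.9 = 0 → Q_y = 33866.7625/13.4 = 2527.37 ≈ 2527 lb.
ΣF_y = 0: P_y + 2527.37 − 750 − 135.1·13.5 − 1350 − 2450 = 0 → P_y = 3846 lb.
ΣF_x = 0: no horizontal applied forces, so P_x = 0.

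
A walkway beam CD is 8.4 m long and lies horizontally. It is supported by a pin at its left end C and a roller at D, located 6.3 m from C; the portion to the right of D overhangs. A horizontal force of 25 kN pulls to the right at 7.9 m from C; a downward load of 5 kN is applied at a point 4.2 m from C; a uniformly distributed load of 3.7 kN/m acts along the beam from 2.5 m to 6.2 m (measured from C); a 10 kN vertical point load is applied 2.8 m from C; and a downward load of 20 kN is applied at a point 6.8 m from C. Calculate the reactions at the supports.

Resultant of the distributed load: 3.7 × 3.7 = 13.69 kN at 4.35 m from C.
Taking moments about C: D_y·6.3 − 5·4.2 − (3.7·3.7)·4.35 − 10·2.8 − 20·6.8 = 0 → D_y = 244.5515/6.3 = 38.8177 ≈ 38.82 kN.
ΣF_y = 0: C_y + 38.8177 − 5 − 3.7·3.7 − 10 − 20 = 0 → C_y = 9.872 kN.
ΣF_x = 0: C_x + 25 = 0 → C_x = -25.00 kN.

C_x = -25.00 kN, C_y = 9.872 kN, D_y = 38.82 kN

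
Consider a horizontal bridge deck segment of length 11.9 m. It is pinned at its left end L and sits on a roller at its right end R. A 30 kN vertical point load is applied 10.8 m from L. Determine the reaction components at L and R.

Taking moments about L: R_y·11.9 − 30·10.8 = 0 → R_y = 324/11.9 = 27.2269 ≈ 27.23 kN.
ΣF_y = 0: L_y + 27.2269 − 30 = 0 → L_y = 2.773 kN.
ΣF_x = 0: no horizontal applied forces, so L_x = 0.

L_x = 0, L_y = 2.773 kN, R_y = 27.23 kN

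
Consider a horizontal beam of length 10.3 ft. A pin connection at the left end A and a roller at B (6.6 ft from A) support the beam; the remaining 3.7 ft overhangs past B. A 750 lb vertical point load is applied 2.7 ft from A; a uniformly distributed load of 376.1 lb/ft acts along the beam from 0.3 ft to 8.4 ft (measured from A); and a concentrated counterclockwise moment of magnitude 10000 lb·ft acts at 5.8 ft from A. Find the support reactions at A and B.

A_x = 0, A_y = 2997 lb, B_y = 799.5 lb

Resultant of the distributed load: 376.1 × 8.1 = 3046.41 lb at 4.35 ft from A.
ΣM about A: B_y·6.6 − 750·2.7 − (376.1·8.1)·4.35 + 10000 = 0 → B_y = 5276.8835/6.6 = 799.528 ≈ 799.5 lb.
ΣF_y = 0: A_y + 799.528 − 750 − 376.1·8.1 = 0 → A_y = 2997 lb.
ΣF_x = 0: no horizontal applied forces, so A_x = 0.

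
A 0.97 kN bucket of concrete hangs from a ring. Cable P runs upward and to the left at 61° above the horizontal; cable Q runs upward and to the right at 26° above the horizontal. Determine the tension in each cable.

ΣF_x = 0: −T_P·cos61° + T_Q·cos26° = 0 → T_Q = 0.5394·T_P.
ΣF_y = 0: T_P·sin61° + T_Q·sin26° = 0.97.
Substitute: T_P·(0.87462 + 0.5394·0.438371) = 0.97 → T_P = 0.873027 ≈ 0.8730 kN.
Then T_Q = 0.5394 × 0.873027 = 0.4709 kN.

T_P = 0.8730 kN, T_Q = 0.4709 kN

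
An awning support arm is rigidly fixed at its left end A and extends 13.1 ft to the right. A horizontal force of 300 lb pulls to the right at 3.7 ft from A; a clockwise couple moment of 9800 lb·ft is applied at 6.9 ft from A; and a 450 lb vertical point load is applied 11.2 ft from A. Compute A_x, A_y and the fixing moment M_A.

ΣF_x = 0: A_x + 300 = 0 → A_x = -300.0 lb.
ΣF_y = 0: A_y − 450 = 0 → A_y = 450.0 lb.
ΣM about A: M_A − 9800 − 450·11.2 = 0 → M_A = 14840 lb·ft.

A_x = -300.0 lb, A_y = 450.0 lb, M_A = 14840 lb·ft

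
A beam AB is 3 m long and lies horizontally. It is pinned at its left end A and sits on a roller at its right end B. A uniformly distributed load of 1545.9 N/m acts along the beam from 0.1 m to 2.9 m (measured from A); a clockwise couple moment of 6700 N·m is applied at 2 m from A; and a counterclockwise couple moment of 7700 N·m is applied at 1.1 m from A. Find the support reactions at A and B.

Resultant of the distributed load: 1545.9 × 2.8 = 4328.52 N at 1.5 m from A.
Taking moments about A: B_y·3 − (1545.9·2.8)·1.5 − 6700 + 7700 = 0 → B_y = 5492.78/3 = 1830.93 ≈ 1831 N.
ΣF_y = 0: A_y + 1830.93 − 1545.9·2.8 = 0 → A_y = 2498 N.
ΣF_x = 0: no horizontal applied forces, so A_x = 0.

A_x = 0, A_y = 2498 N, B_y = 1831 N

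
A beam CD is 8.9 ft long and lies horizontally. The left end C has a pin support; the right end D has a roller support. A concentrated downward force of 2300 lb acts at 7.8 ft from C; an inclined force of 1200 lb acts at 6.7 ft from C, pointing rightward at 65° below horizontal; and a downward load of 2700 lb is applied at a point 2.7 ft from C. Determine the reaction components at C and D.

C_x = -507.1 lb, C_y = 2434 lb, D_y = 3654 lb

ΣM about C: D_y·8.9 − 2300·7.8 − 1200·sin65°·6.7 − 2700·2.7 = 0 → D_y = 32516.7/8.9 = 3653.56 ≈ 3654 lb.
ΣF_y = 0: C_y + 3653.56 − 2300 − 1200·sin65° − 2700 = 0 → C_y = 2434 lb.
ΣF_x = 0: C_x + 1200·cos65° = 0 → C_x = -507.1 lb.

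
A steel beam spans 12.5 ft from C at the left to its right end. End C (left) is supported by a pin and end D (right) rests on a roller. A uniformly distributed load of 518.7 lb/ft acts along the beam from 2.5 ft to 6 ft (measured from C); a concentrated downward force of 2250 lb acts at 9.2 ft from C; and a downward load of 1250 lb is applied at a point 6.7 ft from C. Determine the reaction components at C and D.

C_x = 0, C_y = 2372 lb, D_y = 2943 lb

Resultant of the distributed load: 518.7 × 3.5 = 1815.45 lb at 4.25 ft from C.
Taking moments about C: D_y·12.5 − (518.7·3.5)·4.25 − 2250·9.2 − 1250·6.7 = 0 → D_y = 36790.6625/12.5 = 2943.25 ≈ 2943 lb.
ΣF_y = 0: C_y + 2943.25 − 518.7·3.5 − 2250 − 1250 = 0 → C_y = 2372 lb.
ΣF_x = 0: no horizontal applied forces, so C_x = 0.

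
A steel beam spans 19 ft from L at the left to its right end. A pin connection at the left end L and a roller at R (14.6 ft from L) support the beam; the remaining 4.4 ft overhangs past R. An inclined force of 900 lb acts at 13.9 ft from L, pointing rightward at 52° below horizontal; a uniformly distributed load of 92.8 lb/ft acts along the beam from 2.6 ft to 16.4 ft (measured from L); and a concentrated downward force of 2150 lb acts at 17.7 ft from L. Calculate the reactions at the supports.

Resultant of the distributed load: 92.8 × 13.8 = 1280.64 lb at 9.5 ft from L.
Taking moments about L: R_y·14.6 − 900·sin52°·13.9 − (92.8·13.8)·9.5 − 2150·17.7 = 0 → R_y = 60079.1/14.6 = 4115.01 ≈ 4115 lb.
ΣF_y = 0: L_y + 4115.01 − 900·sin52° − 92.8·13.8 − 2150 = 0 → L_y = 24.84 lb.
ΣF_x = 0: L_x + 900·cos52° = 0 → L_x = -554.1 lb.

L_x = -554.1 lb, L_y = 24.84 lb, R_y = 4115 lb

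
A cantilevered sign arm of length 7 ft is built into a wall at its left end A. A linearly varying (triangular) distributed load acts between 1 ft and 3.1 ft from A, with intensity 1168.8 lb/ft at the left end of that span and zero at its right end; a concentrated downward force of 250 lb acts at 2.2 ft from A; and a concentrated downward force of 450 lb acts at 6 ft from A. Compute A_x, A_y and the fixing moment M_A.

A_x = 0, A_y = 1927 lb, M_A = 5336 lb·ft

Resultant of the triangular load: ½ × 1168.8 × 2.1 = 1227.24 lb, acting at 1.7 ft from A (one-third of the span from the peak).
ΣF_x = 0: A_x = 0.
ΣF_y = 0: A_y − ½·1168.8·2.1 − 250 − 450 = 0 → A_y = 1927 lb.
ΣM about A: M_A − (½·1168.8·2.1)·1.7 − 250·2.2 − 450·6 = 0 → M_A = 5336 lb·ft.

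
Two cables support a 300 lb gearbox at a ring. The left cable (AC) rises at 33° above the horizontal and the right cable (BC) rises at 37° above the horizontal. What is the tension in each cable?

T_AC = 255.0 lb, T_BC = 267.7 lb

ΣF_x = 0: −T_AC·cos33° + T_BC·cos37° = 0 → T_BC = 1.05013·T_AC.
ΣF_y = 0: T_AC·sin33° + T_BC·sin37° = 300.
Substitute: T_AC·(0.544639 + 1.05013·0.601815) = 300 → T_AC = 254.967 ≈ 255.0 lb.
Then T_BC = 1.05013 × 254.967 = 267.7 lb.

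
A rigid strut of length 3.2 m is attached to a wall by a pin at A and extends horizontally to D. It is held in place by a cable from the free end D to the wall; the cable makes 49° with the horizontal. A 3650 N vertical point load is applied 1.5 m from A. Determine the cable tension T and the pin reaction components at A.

T = 2267 N, A_x = 1487 N, A_y = 1939 N

ΣM about A: T·sin49°·3.2 − 3650·1.5 = 0 → T = 5475/(3.2·0.75471) = 2267.01 ≈ 2267 N.
ΣF_x = 0: A_x − T·cos49° = 0 → A_x = 2267.01 × 0.656059 = 1487 N.
ΣF_y = 0: A_y + T·sin49° − 3650 = 0 → A_y = 3650 − 2267.01 × 0.75471 = 1939 N.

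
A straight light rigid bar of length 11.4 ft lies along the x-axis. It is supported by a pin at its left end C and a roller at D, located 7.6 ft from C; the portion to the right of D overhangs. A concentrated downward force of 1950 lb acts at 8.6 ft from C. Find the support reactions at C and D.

ΣM about C: D_y·7.6 − 1950·8.6 = 0 → D_y = 16770/7.6 = 2206.58 ≈ 2207 lb.
ΣF_y = 0: C_y + 2206.58 − 1950 = 0 → C_y = -256.6 lb.
ΣF_x = 0: no horizontal applied forces, so C_x = 0.

C_x = 0, C_y = -256.6 lb, D_y = 2207 lb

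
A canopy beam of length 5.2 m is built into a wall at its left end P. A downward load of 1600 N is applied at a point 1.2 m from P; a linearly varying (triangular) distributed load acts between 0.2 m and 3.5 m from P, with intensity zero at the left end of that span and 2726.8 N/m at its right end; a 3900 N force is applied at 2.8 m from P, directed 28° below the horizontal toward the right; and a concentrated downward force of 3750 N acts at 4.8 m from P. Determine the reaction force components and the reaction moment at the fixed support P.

P_x = -3443 N, P_y = 11680 N, M_P = 35840 N·m

Resultant of the triangular load: ½ × 2726.8 × 3.3 = 4499.22 N, acting at 2.4 m from P (one-third of the span from the peak).
ΣF_x = 0: P_x + 3900·cos28° = 0 → P_x = -3443 N.
ΣF_y = 0: P_y − 1600 − ½·2726.8·3.3 − 3900·sin28° − 3750 = 0 → P_y = 11680 N.
ΣM about P: M_P − 1600·1.2 − (½·2726.8·3.3)·2.4 − 3900·sin28°·2.8 − 3750·4.8 = 0 → M_P = 35840 N·m.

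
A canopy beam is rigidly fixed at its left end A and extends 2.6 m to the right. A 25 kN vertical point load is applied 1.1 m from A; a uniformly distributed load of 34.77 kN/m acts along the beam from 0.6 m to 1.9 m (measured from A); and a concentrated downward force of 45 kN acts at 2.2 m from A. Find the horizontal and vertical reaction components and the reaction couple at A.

A_x = 0, A_y = 115.2 kN, M_A = 183.0 kN·m

Resultant of the distributed load: 34.77 × 1.3 = 45.201 kN at 1.25 m from A.
ΣF_x = 0: A_x = 0.
ΣF_y = 0: A_y − 25 − 34.77·1.3 − 45 = 0 → A_y = 115.2 kN.
ΣM about A: M_A − 25·1.1 − (34.77·1.3)·1.25 − 45·2.2 = 0 → M_A = 183.0 kN·m.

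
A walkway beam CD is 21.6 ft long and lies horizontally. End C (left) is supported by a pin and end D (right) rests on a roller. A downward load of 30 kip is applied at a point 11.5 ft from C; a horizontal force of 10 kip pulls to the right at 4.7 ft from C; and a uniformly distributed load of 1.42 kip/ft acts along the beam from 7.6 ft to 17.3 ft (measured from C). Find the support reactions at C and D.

Resultant of the distributed load: 1.42 × 9.7 = 13.774 kip at 12.45 ft from C.
Moments about C: D_y·21.6 − 30·11.5 − (1.42·9.7)·12.45 = 0 → D_y = 516.4863/21.6 = 23.9114 ≈ 23.91 kip.
ΣF_y = 0: C_y + 23.9114 − 30 − 1.42·9.7 = 0 → C_y = 19.86 kip.
ΣF_x = 0: C_x + 10 = 0 → C_x = -10.00 kip.

C_x = -10.00 kip, C_y = 19.86 kip, D_y = 23.91 kip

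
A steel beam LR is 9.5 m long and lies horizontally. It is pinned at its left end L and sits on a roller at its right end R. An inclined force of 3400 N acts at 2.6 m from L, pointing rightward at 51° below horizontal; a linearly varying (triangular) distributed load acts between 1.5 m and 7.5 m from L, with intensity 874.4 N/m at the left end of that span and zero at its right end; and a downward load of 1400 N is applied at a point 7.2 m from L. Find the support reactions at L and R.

Resultant of the triangular load: ½ × 874.4 × 6 = 2623.2 N, acting at 3.5 m from L (one-third of the span from the peak).
Taking moments about L: R_y·9.5 − 3400·sin51°·2.6 − (½·874.4·6)·3.5 − 1400·7.2 = 0 → R_y = 26131.2/9.5 = 2750.65 ≈ 2751 N.
ΣF_y = 0: L_y + 2750.65 − 3400·sin51° − ½·874.4·6 − 1400 = 0 → L_y = 3915 N.
ΣF_x = 0: L_x + 3400·cos51° = 0 → L_x = -2140 N.

L_x = -2140 N, L_y = 3915 N, R_y = 2751 N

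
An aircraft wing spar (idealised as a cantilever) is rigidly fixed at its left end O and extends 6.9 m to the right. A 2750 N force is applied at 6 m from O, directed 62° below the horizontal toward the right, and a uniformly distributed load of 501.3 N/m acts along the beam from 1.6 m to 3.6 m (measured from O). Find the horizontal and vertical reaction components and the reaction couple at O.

Resultant of the distributed load: 501.3 × 2 = 1002.6 N at 2.6 m from O.
ΣF_x = 0: O_x + 2750·cos62° = 0 → O_x = -1291 N.
ΣF_y = 0: O_y − 2750·sin62° − 501.3·2 = 0 → O_y = 3431 N.
ΣM about O: M_O − 2750·sin62°·6 − (501.3·2)·2.6 = 0 → M_O = 17180 N·m.

O_x = -1291 N, O_y = 3431 N, M_O = 17180 N·m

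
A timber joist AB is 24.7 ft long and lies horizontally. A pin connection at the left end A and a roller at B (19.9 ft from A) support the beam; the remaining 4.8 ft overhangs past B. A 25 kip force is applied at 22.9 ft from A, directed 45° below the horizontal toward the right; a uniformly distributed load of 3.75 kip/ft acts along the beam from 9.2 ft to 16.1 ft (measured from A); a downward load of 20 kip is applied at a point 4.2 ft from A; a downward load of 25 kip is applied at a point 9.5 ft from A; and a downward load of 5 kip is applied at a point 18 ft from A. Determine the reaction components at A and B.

A_x = -17.68 kip, A_y = 36.08 kip, B_y = 57.47 kip

Resultant of the distributed load: 3.75 × 6.9 = 25.875 kip at 12.65 ft from A.
Taking moments about A: B_y·19.9 − 25·sin45°·22.9 − (3.75·6.9)·12.65 − 20·4.2 − 25·9.5 − 5·18 = 0 → B_y = 1143.64/19.9 = 57.4693 ≈ 57.47 kip.
ΣF_y = 0: A_y + 57.4693 − 25·sin45° − 3.75·6.9 − 20 − 25 − 5 = 0 → A_y = 36.08 kip.
ΣF_x = 0: A_x + 25·cos45° = 0 → A_x = -17.68 kip.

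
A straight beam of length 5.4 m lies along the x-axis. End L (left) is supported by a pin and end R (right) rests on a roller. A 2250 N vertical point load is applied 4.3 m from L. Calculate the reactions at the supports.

ΣM about L: R_y·5.4 − 2250·4.3 = 0 → R_y = 9675/5.4 = 1791.67 ≈ 1792 N.
ΣF_y = 0: L_y + 1791.67 − 2250 = 0 → L_y = 458.3 N.
ΣF_x = 0: no horizontal applied forces, so L_x = 0.

L_x = 0, L_y = 458.3 N, R_y = 1792 N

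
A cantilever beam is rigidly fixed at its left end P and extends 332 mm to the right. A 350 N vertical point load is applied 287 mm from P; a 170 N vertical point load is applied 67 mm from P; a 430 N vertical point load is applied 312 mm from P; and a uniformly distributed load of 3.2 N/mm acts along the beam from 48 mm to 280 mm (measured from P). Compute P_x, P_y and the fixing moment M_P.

Resultant of the distributed load: 3.2 × 232 = 742.4 N at 164 mm from P.
ΣF_x = 0: P_x = 0.
ΣF_y = 0: P_y − 350 − 170 − 430 − 3.2·232 = 0 → P_y = 1692 N.
ΣM about P: M_P − 350·287 − 170·67 − 430·312 − (3.2·232)·164 = 0 → M_P = 367800 N·mm.

P_x = 0, P_y = 1692 N, M_P = 367800 N·mm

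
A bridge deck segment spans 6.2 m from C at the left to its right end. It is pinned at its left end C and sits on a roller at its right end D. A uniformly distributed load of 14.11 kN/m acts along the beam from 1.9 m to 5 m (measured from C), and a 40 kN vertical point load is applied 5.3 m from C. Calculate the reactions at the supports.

C_x = 0, C_y = 25.21 kN, D_y = 58.53 kN

Resultant of the distributed load: 14.11 × 3.1 = 43.741 kN at 3.45 m from C.
Moments about C: D_y·6.2 − (14.11·3.1)·3.45 − 40·5.3 = 0 → D_y = 362.90645/6.2 = 58.5333 ≈ 58.53 kN.
ΣF_y = 0: C_y + 58.5333 − 14.11·3.1 − 40 = 0 → C_y = 25.21 kN.
ΣF_x = 0: no horizontal applied forces, so C_x = 0.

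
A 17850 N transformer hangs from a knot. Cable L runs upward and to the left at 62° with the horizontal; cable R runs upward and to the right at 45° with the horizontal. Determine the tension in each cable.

T_L = 13200 N, T_R = 8763 N

ΣF_x = 0: −T_L·cos62° + T_R·cos45° = 0 → T_R = 0.663933·T_L.
ΣF_y = 0: T_L·sin62° + T_R·sin45° = 17850.
Substitute: T_L·(0.882948 + 0.663933·0.707107) = 17850 → T_L = 13198.6 ≈ 13200 N.
Then T_R = 0.663933 × 13198.6 = 8763 N.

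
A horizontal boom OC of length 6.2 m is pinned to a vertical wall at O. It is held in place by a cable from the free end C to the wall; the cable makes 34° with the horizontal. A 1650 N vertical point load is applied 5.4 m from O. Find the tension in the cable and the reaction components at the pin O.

ΣM about O: T·sin34°·6.2 − 1650·5.4 = 0 → T = 8910/(6.2·0.559193) = 2569.95 ≈ 2570 N.
ΣF_x = 0: O_x − T·cos34° = 0 → O_x = 2569.95 × 0.829038 = 2131 N.
ΣF_y = 0: O_y + T·sin34° − 1650 = 0 → O_y = 1650 − 2569.95 × 0.559193 = 212.9 N.

T = 2570 N, O_x = 2131 N, O_y = 212.9 N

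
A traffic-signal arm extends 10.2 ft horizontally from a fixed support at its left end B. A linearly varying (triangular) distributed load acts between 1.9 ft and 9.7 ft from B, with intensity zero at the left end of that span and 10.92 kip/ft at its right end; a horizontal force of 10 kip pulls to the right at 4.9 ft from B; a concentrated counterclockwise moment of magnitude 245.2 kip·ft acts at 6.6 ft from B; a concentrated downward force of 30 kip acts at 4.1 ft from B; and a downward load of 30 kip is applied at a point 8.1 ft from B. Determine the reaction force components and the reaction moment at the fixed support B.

B_x = -10.00 kip, B_y = 102.6 kip, M_B = 423.2 kip·ft

Resultant of the triangular load: ½ × 10.92 × 7.8 = 42.588 kip, acting at 7.1 ft from B (one-third of the span from the peak).
ΣF_x = 0: B_x + 10 = 0 → B_x = -10.00 kip.
ΣF_y = 0: B_y − ½·10.92·7.8 − 30 − 30 = 0 → B_y = 102.6 kip.
ΣM about B: M_B − (½·10.92·7.8)·7.1 + 245.2 − 30·4.1 − 30·8.1 = 0 → M_B = 423.2 kip·ft.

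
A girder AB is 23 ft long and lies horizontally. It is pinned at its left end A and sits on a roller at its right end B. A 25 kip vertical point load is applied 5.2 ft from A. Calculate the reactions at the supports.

A_x = 0, A_y = 19.35 kip, B_y = 5.652 kip

Taking moments about A: B_y·23 − 25·5.2 = 0 → B_y = 130/23 = 5.65217 ≈ 5.652 kip.
ΣF_y = 0: A_y + 5.65217 − 25 = 0 → A_y = 19.35 kip.
ΣF_x = 0: no horizontal applied forces, so A_x = 0.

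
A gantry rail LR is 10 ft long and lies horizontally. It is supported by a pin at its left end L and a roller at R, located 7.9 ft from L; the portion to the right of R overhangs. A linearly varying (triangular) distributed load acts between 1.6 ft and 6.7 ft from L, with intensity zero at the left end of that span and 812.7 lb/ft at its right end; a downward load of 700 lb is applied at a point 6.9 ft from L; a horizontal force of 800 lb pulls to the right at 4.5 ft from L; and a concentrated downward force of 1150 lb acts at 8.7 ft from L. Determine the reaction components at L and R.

L_x = -800.0 lb, L_y = 732.9 lb, R_y = 3189 lb

Resultant of the triangular load: ½ × 812.7 × 5.1 = 2072.385 lb, acting at 5 ft from L (one-third of the span from the peak).
Moments about L: R_y·7.9 − (½·812.7·5.1)·5 − 700·6.9 − 1150·8.7 = 0 → R_y = 25196.925/7.9 = 3189.48 ≈ 3189 lb.
ΣF_y = 0: L_y + 3189.48 − ½·812.7·5.1 − 700 − 1150 = 0 → L_y = 732.9 lb.
ΣF_x = 0: L_x + 800 = 0 → L_x = -800.0 lb.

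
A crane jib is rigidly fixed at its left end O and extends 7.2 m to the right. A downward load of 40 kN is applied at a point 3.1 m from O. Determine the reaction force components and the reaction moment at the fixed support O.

O_x = 0, O_y = 40.00 kN, M_O = 124.0 kN·m

ΣF_x = 0: O_x = 0.
ΣF_y = 0: O_y − 40 = 0 → O_y = 40.00 kN.
ΣM about O: M_O − 40·3.1 = 0 → M_O = 124.0 kN·m.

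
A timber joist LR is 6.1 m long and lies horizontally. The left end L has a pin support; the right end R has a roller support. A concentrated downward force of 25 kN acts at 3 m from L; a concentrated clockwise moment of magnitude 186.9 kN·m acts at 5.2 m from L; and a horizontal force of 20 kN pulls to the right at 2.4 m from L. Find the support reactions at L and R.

L_x = -20.00 kN, L_y = -17.93 kN, R_y = 42.93 kN

Moments about L: R_y·6.1 − 25·3 − 186.9 = 0 → R_y = 261.9/6.1 = 42.9344 ≈ 42.93 kN.
ΣF_y = 0: L_y + 42.9344 − 25 = 0 → L_y = -17.93 kN.
ΣF_x = 0: L_x + 20 = 0 → L_x = -20.00 kN.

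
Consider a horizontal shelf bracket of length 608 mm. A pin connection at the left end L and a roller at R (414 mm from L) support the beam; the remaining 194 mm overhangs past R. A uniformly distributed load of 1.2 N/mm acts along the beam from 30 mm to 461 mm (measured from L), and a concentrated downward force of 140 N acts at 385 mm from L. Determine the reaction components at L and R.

L_x = 0, L_y = 220.3 N, R_y = 436.9 N

Resultant of the distributed load: 1.2 × 431 = 517.2 N at 245.5 mm from L.
Moments about L: R_y·414 − (1.2·431)·245.5 − 140·385 = 0 → R_y = 180872.6/414 = 436.89 ≈ 436.9 N.
ΣF_y = 0: L_y + 436.89 − 1.2·431 − 140 = 0 → L_y = 220.3 N.
ΣF_x = 0: no horizontal applied forces, so L_x = 0.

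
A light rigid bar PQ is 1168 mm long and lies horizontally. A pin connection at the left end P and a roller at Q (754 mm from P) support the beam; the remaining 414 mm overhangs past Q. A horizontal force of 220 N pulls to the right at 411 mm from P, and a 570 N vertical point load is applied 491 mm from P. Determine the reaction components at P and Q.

Moments about P: Q_y·754 − 570·491 = 0 → Q_y = 279870/754 = 371.18 ≈ 371.2 N.
ΣF_y = 0: P_y + 371.18 − 570 = 0 → P_y = 198.8 N.
ΣF_x = 0: P_x + 220 = 0 → P_x = -220.0 N.

P_x = -220.0 N, P_y = 198.8 N, Q_y = 371.2 N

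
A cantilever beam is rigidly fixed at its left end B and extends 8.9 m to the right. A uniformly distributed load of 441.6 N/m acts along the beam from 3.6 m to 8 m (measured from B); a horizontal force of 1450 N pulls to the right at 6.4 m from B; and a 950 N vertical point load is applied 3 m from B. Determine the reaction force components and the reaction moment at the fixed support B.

Resultant of the distributed load: 441.6 × 4.4 = 1943.04 N at 5.8 m from B.
ΣF_x = 0: B_x + 1450 = 0 → B_x = -1450 N.
ΣF_y = 0: B_y − 441.6·4.4 − 950 = 0 → B_y = 2893 N.
ΣM about B: M_B − (441.6·4.4)·5.8 − 950·3 = 0 → M_B = 14120 N·m.

B_x = -1450 N, B_y = 2893 N, M_B = 14120 N·m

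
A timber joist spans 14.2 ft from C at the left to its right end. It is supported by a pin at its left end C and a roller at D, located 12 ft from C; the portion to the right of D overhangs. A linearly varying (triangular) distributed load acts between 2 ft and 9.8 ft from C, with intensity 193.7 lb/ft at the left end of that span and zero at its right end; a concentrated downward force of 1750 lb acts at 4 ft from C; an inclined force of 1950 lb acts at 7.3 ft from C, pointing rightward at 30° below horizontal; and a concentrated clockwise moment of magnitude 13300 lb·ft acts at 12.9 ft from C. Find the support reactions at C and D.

C_x = -1689 lb, C_y = 906.1 lb, D_y = 2574 lb

Resultant of the triangular load: ½ × 193.7 × 7.8 = 755.43 lb, acting at 4.6 ft from C (one-third of the span from the peak).
Taking moments about C: D_y·12 − (½·193.7·7.8)·4.6 − 1750·4 − 1950·sin30°·7.3 − 13300 = 0 → D_y = 30892.478/12 = 2574.37 ≈ 2574 lb.
ΣF_y = 0: C_y + 2574.37 − ½·193.7·7.8 − 1750 − 1950·sin30° = 0 → C_y = 906.1 lb.
ΣF_x = 0: C_x + 1950·cos30° = 0 → C_x = -1689 lb.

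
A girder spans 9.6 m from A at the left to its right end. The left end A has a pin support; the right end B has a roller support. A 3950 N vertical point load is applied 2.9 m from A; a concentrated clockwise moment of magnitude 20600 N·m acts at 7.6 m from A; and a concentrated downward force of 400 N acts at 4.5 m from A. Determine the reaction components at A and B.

Moments about A: B_y·9.6 − 3950·2.9 − 20600 − 400·4.5 = 0 → B_y = 33855/9.6 = 3526.56 ≈ 3527 N.
ΣF_y = 0: A_y + 3526.56 − 3950 − 400 = 0 → A_y = 823.4 N.
ΣF_x = 0: no horizontal applied forces, so A_x = 0.

A_x = 0, A_y = 823.4 N, B_y = 3527 N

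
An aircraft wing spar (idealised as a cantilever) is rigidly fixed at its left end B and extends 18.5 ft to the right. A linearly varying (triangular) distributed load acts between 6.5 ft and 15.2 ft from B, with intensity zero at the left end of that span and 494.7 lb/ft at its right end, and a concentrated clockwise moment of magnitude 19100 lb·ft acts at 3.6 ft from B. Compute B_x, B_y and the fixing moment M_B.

Resultant of the triangular load: ½ × 494.7 × 8.7 = 2151.945 lb, acting at 12.3 ft from B (one-third of the span from the peak).
ΣF_x = 0: B_x = 0.
ΣF_y = 0: B_y − ½·494.7·8.7 = 0 → B_y = 2152 lb.
ΣM about B: M_B − (½·494.7·8.7)·12.3 − 19100 = 0 → M_B = 45570 lb·ft.

B_x = 0, B_y = 2152 lb, M_B = 45570 lb·ft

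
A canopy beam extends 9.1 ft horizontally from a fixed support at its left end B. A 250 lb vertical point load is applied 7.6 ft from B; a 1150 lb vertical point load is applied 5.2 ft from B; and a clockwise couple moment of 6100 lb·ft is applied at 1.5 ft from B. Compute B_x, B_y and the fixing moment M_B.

ΣF_x = 0: B_x = 0.
ΣF_y = 0: B_y − 250 − 1150 = 0 → B_y = 1400 lb.
ΣM about B: M_B − 250·7.6 − 1150·5.2 − 6100 = 0 → M_B = 13980 lb·ft.

B_x = 0, B_y = 1400 lb, M_B = 13980 lb·ft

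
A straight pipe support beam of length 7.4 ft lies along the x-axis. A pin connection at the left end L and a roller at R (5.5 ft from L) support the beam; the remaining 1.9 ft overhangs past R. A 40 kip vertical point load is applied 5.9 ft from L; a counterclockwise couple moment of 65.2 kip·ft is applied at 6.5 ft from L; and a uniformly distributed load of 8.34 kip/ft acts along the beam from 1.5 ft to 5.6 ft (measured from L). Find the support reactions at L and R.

Resultant of the distributed load: 8.34 × 4.1 = 34.194 kip at 3.55 ft from L.
ΣM about L: R_y·5.5 − 40·5.9 + 65.2 − (8.34·4.1)·3.55 = 0 → R_y = 292.1887/5.5 = 53.1252 ≈ 53.13 kip.
ΣF_y = 0: L_y + 53.1252 − 40 − 8.34·4.1 = 0 → L_y = 21.07 kip.
ΣF_x = 0: no horizontal applied forces, so L_x = 0.

L_x = 0, L_y = 21.07 kip, R_y = 53.13 kip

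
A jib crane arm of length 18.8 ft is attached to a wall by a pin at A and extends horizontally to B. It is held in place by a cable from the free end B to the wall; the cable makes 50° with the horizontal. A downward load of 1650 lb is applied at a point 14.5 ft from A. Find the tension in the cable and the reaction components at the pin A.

T = 1661 lb, A_x = 1068 lb, A_y = 377.4 lb

ΣM about A: T·sin50°·18.8 − 1650·14.5 = 0 → T = 23925/(18.8·0.766044) = 1661.27 ≈ 1661 lb.
ΣF_x = 0: A_x − T·cos50° = 0 → A_x = 1661.27 × 0.642788 = 1068 lb.
ΣF_y = 0: A_y + T·sin50° − 1650 = 0 → A_y = 1650 − 1661.27 × 0.766044 = 377.4 lb.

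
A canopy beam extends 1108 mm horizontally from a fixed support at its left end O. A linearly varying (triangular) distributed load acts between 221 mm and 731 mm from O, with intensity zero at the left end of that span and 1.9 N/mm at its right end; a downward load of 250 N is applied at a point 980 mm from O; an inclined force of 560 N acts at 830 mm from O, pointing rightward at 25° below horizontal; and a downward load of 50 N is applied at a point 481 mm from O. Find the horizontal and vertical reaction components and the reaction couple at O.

Resultant of the triangular load: ½ × 1.9 × 510 = 484.5 N, acting at 561 mm from O (one-third of the span from the peak).
ΣF_x = 0: O_x + 560·cos25° = 0 → O_x = -507.5 N.
ΣF_y = 0: O_y − ½·1.9·510 − 250 − 560·sin25° − 50 = 0 → O_y = 1021 N.
ΣM about O: M_O − (½·1.9·510)·561 − 250·980 − 560·sin25°·830 − 50·481 = 0 → M_O = 737300 N·mm.

O_x = -507.5 N, O_y = 1021 N, M_O = 737300 N·mm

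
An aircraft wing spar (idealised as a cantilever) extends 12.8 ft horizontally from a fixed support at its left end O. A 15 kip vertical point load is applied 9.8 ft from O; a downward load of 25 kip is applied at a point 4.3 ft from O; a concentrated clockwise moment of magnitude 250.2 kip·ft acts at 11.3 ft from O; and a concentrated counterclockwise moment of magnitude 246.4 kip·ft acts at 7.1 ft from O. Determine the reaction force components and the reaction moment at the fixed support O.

ΣF_x = 0: O_x = 0.
ΣF_y = 0: O_y − 15 − 25 = 0 → O_y = 40.00 kip.
ΣM about O: M_O − 15·9.8 − 25·4.3 − 250.2 + 246.4 = 0 → M_O = 258.3 kip·ft.

O_x = 0, O_y = 40.00 kip, M_O = 258.3 kip·ft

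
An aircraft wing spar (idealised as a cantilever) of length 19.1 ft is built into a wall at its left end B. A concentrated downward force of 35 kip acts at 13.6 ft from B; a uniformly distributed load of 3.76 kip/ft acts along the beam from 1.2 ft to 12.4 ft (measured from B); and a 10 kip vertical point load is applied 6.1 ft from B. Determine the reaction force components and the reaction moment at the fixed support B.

B_x = 0, B_y = 87.11 kip, M_B = 823.4 kip·ft

Resultant of the distributed load: 3.76 × 11.2 = 42.112 kip at 6.8 ft from B.
ΣF_x = 0: B_x = 0.
ΣF_y = 0: B_y − 35 − 3.76·11.2 − 10 = 0 → B_y = 87.11 kip.
ΣM about B: M_B − 35·13.6 − (3.76·11.2)·6.8 − 10·6.1 = 0 → M_B = 823.4 kip·ft.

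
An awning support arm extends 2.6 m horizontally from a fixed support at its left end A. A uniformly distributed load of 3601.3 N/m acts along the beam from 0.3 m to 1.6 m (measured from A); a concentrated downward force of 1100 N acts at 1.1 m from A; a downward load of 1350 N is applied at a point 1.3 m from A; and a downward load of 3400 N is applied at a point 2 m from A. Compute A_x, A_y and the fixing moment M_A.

A_x = 0, A_y = 10530 N, M_A = 14210 N·m

Resultant of the distributed load: 3601.3 × 1.3 = 4681.69 N at 0.95 m from A.
ΣF_x = 0: A_x = 0.
ΣF_y = 0: A_y − 3601.3·1.3 − 1100 − 1350 − 3400 = 0 → A_y = 10530 N.
ΣM about A: M_A − (3601.3·1.3)·0.95 − 1100·1.1 − 1350·1.3 − 3400·2 = 0 → M_A = 14210 N·m.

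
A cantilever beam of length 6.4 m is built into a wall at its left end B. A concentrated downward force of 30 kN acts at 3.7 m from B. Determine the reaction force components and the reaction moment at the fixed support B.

ΣF_x = 0: B_x = 0.
ΣF_y = 0: B_y − 30 = 0 → B_y = 30.00 kN.
ΣM about B: M_B − 30·3.7 = 0 → M_B = 111.0 kN·m.

B_x = 0, B_y = 30.00 kN, M_B = 111.0 kN·m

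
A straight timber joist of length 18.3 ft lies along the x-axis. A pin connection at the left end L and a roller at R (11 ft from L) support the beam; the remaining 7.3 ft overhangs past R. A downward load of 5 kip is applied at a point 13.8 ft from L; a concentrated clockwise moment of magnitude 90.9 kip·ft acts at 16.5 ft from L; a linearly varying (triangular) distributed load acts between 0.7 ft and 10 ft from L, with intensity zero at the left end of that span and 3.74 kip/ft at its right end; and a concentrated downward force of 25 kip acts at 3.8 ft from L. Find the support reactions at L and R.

Resultant of the triangular load: ½ × 3.74 × 9.3 = 17.391 kip, acting at 6.9 ft from L (one-third of the span from the peak).
Moments about L: R_y·11 − 5·13.8 − 90.9 − (½·3.74·9.3)·6.9 − 25·3.8 = 0 → R_y = 374.8979/11 = 34.0816 ≈ 34.08 kip.
ΣF_y = 0: L_y + 34.0816 − 5 − ½·3.74·9.3 − 25 = 0 → L_y = 13.31 kip.
ΣF_x = 0: no horizontal applied forces, so L_x = 0.

L_x = 0, L_y = 13.31 kip, R_y = 34.08 kip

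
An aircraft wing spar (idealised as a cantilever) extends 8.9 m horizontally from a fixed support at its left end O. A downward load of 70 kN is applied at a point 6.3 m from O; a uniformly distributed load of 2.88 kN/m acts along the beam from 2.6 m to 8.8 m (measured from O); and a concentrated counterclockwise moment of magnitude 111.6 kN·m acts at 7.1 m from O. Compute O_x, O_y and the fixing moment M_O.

Resultant of the distributed load: 2.88 × 6.2 = 17.856 kN at 5.7 m from O.
ΣF_x = 0: O_x = 0.
ΣF_y = 0: O_y − 70 − 2.88·6.2 = 0 → O_y = 87.86 kN.
ΣM about O: M_O − 70·6.3 − (2.88·6.2)·5.7 + 111.6 = 0 → M_O = 431.2 kN·m.

O_x = 0, O_y = 87.86 kN, M_O = 431.2 kN·m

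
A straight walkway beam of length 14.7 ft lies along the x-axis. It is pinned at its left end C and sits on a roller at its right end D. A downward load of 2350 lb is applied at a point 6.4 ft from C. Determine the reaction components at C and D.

Taking moments about C: D_y·14.7 − 2350·6.4 = 0 → D_y = 15040/14.7 = 1023.13 ≈ 1023 lb.
ΣF_y = 0: C_y + 1023.13 − 2350 = 0 → C_y = 1327 lb.
ΣF_x = 0: no horizontal applied forces, so C_x = 0.

C_x = 0, C_y = 1327 lb, D_y = 1023 lb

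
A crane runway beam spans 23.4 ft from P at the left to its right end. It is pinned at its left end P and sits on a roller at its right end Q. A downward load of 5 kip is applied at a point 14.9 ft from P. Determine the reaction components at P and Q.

Taking moments about P: Q_y·23.4 − 5·14.9 = 0 → Q_y = 74.5/23.4 = 3.18376 ≈ 3.184 kip.
ΣF_y = 0: P_y + 3.18376 − 5 = 0 → P_y = 1.816 kip.
ΣF_x = 0: no horizontal applied forces, so P_x = 0.

P_x = 0, P_y = 1.816 kip, Q_y = 3.184 kip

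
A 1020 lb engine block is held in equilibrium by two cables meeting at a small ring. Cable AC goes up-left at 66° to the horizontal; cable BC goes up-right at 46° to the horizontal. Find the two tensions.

ΣF_x = 0: −T_AC·cos66° + T_BC·cos46° = 0 → T_BC = 0.58552·T_AC.
ΣF_y = 0: T_AC·sin66° + T_BC·sin46° = 1020.
Substitute: T_AC·(0.913545 + 0.58552·0.71934) = 1020 → T_AC = 764.198 ≈ 764.2 lb.
Then T_BC = 0.58552 × 764.198 = 447.5 lb.

T_AC = 764.2 lb, T_BC = 447.5 lb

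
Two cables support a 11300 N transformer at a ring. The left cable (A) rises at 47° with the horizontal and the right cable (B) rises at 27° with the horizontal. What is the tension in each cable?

T_A = 10470 N, T_B = 8017 N

ΣF_x = 0: −T_A·cos47° + T_B·cos27° = 0 → T_B = 0.765425·T_A.
ΣF_y = 0: T_A·sin47° + T_B·sin27° = 11300.
Substitute: T_A·(0.731354 + 0.765425·0.45399) = 11300 → T_A = 10474.1 ≈ 10470 N.
Then T_B = 0.765425 × 10474.1 = 8017 N.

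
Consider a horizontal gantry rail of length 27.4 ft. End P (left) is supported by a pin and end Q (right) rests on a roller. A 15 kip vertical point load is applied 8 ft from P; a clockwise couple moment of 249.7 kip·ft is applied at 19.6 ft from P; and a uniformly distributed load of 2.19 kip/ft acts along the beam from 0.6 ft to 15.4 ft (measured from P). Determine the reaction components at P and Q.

Resultant of the distributed load: 2.19 × 14.8 = 32.412 kip at 8 ft from P.
ΣM about P: Q_y·27.4 − 15·8 − 249.7 − (2.19·14.8)·8 = 0 → Q_y = 628.996/27.4 = 22.9561 ≈ 22.96 kip.
ΣF_y = 0: P_y + 22.9561 − 15 − 2.19·14.8 = 0 → P_y = 24.46 kip.
ΣF_x = 0: no horizontal applied forces, so P_x = 0.

P_x = 0, P_y = 24.46 kip, Q_y = 22.96 kip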